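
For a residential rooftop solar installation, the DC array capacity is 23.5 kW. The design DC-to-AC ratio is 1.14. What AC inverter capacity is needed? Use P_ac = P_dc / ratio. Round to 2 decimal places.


The inverter AC capacity is determined by the DC/AC ratio.
Given: P_dc = 23.5 kW, DC/AC ratio = 1.14
P_ac = P_dc / ratio = 23.5 / 1.14
P_ac = 20.61 kW

20.61


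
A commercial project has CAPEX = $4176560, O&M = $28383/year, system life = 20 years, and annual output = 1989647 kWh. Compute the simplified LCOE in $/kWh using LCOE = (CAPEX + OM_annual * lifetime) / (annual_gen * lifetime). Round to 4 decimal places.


Total cost = CAPEX + OM * lifetime = 4176560 + 28383 * 20 = 4176560 + 567660 = 4744220
Total generation = annual * lifetime = 1989647 * 20 = 39792940 kWh
LCOE = 4744220 / 39792940
LCOE = 0.1192 $/kWh

0.1192


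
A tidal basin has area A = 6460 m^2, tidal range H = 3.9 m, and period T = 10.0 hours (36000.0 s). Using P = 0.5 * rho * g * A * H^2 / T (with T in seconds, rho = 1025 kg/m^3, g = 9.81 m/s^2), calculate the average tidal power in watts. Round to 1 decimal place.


Convert period to seconds: T = 10.0 * 3600 = 36000.0 s
H^2 = 3.9^2 = 15.21
P = 0.5 * rho * g * A * H^2 / T
P = 0.5 * 1025 * 9.81 * 6460 * 15.21 / 36000.0
P = 13722.1 W

13722.1


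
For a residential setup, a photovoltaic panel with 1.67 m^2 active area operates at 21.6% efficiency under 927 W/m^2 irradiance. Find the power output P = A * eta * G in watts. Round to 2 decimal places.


Use the solar power formula P = A * eta * G.
Given: A = 1.67 m^2, eta = 0.216, G = 927 W/m^2
P = 1.67 * 0.216 * 927
P = 334.39 W

334.39


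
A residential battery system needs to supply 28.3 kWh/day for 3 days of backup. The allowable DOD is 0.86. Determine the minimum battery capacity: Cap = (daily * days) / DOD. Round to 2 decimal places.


Total energy needed = daily * days = 28.3 * 3 = 84.9 kWh
Account for depth of discharge:
  Cap = total_energy / DOD = 84.9 / 0.86
  Cap = 98.72 kWh

98.72


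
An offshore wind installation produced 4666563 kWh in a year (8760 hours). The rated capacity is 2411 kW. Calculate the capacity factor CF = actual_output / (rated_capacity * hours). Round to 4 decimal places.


Capacity factor = actual output / maximum possible output
Maximum possible = rated * hours = 2411 * 8760 = 21120360 kWh
CF = 4666563 / 21120360
CF = 0.2210

0.2210


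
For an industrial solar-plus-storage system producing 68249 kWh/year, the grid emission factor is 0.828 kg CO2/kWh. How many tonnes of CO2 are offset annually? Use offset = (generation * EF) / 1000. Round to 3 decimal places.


CO2 offset in kg = generation * emission_factor
CO2 offset = 68249 * 0.828 = 56510.17 kg
Convert to tonnes:
  CO2 offset = 56510.17 / 1000 = 56.510 tonnes

56.510


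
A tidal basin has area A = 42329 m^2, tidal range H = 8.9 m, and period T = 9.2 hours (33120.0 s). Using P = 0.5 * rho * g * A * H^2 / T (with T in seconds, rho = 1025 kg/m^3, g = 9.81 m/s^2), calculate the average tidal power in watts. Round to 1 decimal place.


Convert period to seconds: T = 9.2 * 3600 = 33120.0 s
H^2 = 8.9^2 = 79.21
P = 0.5 * rho * g * A * H^2 / T
P = 0.5 * 1025 * 9.81 * 42329 * 79.21 / 33120.0
P = 508968.1 W

508968.1


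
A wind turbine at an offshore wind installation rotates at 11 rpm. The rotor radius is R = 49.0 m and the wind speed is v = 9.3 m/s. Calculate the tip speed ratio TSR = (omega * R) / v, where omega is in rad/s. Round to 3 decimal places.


Convert rotational speed to rad/s:
  omega = 11 * 2 * pi / 60 = 1.1519 rad/s
Compute tip speed:
  v_tip = omega * R = 1.1519 * 49.0 = 56.444 m/s
Tip speed ratio:
  TSR = v_tip / v_wind = 56.444 / 9.3 = 6.069

6.069


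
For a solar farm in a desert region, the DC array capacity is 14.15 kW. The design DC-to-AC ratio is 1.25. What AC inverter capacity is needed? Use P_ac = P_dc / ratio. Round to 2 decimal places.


The inverter AC capacity is determined by the DC/AC ratio.
Given: P_dc = 14.15 kW, DC/AC ratio = 1.25
P_ac = P_dc / ratio = 14.15 / 1.25
P_ac = 11.32 kW

11.32


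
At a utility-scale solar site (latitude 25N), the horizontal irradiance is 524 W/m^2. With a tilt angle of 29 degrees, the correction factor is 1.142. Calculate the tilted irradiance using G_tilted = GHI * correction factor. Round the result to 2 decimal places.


Identify the given values:
  GHI = 524 W/m^2, tilt correction factor = 1.142
Apply the formula G_tilted = GHI * factor:
  G_tilted = 524 * 1.142
  G_tilted = 598.41 W/m^2

598.41


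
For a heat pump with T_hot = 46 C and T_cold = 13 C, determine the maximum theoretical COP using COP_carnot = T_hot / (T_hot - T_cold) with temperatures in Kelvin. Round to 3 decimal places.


Convert to Kelvin:
  T_hot = 46 + 273.15 = 319.15 K
  T_cold = 13 + 273.15 = 286.15 K
Apply Carnot COP formula:
  COP = T_hot_K / (T_hot_K - T_cold_K) = 319.15 / 33.0
  COP = 9.671

9.671


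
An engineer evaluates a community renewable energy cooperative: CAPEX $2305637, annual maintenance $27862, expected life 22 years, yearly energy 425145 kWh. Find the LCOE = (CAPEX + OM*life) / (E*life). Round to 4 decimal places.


Total cost = CAPEX + OM * lifetime = 2305637 + 27862 * 22 = 2305637 + 612964 = 2918601
Total generation = annual * lifetime = 425145 * 22 = 9353190 kWh
LCOE = 2918601 / 9353190
LCOE = 0.3120 $/kWh

0.3120


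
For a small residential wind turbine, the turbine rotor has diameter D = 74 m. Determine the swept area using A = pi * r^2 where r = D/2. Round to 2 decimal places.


Compute the rotor radius:
  r = D / 2 = 74 / 2 = 37.0 m
Calculate swept area:
  A = pi * r^2 = pi * 37.0^2
  A = 4300.84 m^2

4300.84


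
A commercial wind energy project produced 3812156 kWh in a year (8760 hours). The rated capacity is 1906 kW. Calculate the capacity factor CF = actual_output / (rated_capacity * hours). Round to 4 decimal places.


Capacity factor = actual output / maximum possible output
Maximum possible = rated * hours = 1906 * 8760 = 16696560 kWh
CF = 3812156 / 16696560
CF = 0.2283

0.2283


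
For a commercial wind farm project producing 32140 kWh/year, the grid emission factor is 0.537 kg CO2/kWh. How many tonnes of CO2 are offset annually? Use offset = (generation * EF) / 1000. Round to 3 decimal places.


CO2 offset in kg = generation * emission_factor
CO2 offset = 32140 * 0.537 = 17259.18 kg
Convert to tonnes:
  CO2 offset = 17259.18 / 1000 = 17.259 tonnes

17.259


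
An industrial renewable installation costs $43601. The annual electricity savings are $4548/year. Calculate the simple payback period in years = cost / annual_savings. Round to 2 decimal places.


Simple payback period = initial cost / annual savings
Payback = 43601 / 4548
Payback = 9.59 years

9.59


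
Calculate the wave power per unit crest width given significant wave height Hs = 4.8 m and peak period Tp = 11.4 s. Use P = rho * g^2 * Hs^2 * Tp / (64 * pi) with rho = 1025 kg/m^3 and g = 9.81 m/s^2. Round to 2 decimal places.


Apply wave power formula:
  g^2 = 9.81^2 = 96.2361
  Hs^2 = 4.8^2 = 23.04
  Numerator = rho * g^2 * Hs^2 * Tp = 1025 * 96.2361 * 23.04 * 11.4 = 25908913.81
  Denominator = 64 * pi = 201.0619
  P = 25908913.81 / 201.0619 = 128860.37 W/m

128860.37


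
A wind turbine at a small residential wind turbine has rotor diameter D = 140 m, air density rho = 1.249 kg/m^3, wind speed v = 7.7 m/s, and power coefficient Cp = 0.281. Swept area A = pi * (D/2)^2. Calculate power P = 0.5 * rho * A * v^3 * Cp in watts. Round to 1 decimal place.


Step 1 -- Compute swept area:
  A = pi * (D/2)^2 = pi * (140/2)^2 = 15393.8 m^2
Step 2 -- Apply wind power equation:
  P = 0.5 * rho * A * v^3 * Cp
  v^3 = 7.7^3 = 456.533
  P = 0.5 * 1.249 * 15393.8 * 456.533 * 0.281
  P = 1233266.4 W

1233266.4


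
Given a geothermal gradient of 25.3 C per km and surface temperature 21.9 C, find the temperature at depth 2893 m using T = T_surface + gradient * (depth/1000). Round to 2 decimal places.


Convert depth to km: 2893 / 1000 = 2.893 km
Temperature increase = gradient * depth_km = 25.3 * 2.893 = 73.19 C
Temperature at depth = T_surface + delta_T = 21.9 + 73.19
T = 95.09 C

95.09


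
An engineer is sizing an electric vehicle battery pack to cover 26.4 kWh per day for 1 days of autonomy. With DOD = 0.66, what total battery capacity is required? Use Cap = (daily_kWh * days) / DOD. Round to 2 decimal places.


Total energy needed = daily * days = 26.4 * 1 = 26.4 kWh
Account for depth of discharge:
  Cap = total_energy / DOD = 26.4 / 0.66
  Cap = 40.00 kWh

40.00


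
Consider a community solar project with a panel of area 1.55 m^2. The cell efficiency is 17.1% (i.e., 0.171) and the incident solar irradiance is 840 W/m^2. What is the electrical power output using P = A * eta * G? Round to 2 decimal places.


Use the solar power formula P = A * eta * G.
Given: A = 1.55 m^2, eta = 0.171, G = 840 W/m^2
P = 1.55 * 0.171 * 840
P = 222.64 W

222.64


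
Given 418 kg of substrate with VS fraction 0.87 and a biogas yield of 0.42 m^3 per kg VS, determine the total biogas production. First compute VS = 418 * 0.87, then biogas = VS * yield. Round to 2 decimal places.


Compute volatile solids:
  VS = mass * VS_fraction = 418 * 0.87 = 363.66 kg
Calculate biogas volume:
  Biogas = VS * specific_yield = 363.66 * 0.42
  Biogas = 152.74 m^3

152.74


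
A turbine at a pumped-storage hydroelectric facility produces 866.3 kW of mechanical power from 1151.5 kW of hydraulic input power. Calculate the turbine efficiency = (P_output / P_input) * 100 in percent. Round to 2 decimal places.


Turbine efficiency = (output power / input power) * 100
eta = (866.3 / 1151.5) * 100
eta = 75.23%

75.23


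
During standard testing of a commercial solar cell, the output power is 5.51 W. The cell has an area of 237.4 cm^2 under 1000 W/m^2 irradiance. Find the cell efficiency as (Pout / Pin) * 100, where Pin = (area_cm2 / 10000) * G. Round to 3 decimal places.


First compute the input power:
  Pin = area_cm2 / 10000 * G = 237.4 / 10000 * 1000 = 23.74 W
Then compute efficiency:
  Efficiency = (Pout / Pin) * 100 = (5.51 / 23.74) * 100
  Efficiency = 23.210%

23.210


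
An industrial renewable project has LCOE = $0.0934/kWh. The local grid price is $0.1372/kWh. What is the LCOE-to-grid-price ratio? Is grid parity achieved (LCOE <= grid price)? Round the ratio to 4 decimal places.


Compare LCOE to grid price:
  LCOE = $0.0934/kWh, Grid price = $0.1372/kWh
  Ratio = LCOE / grid_price = 0.0934 / 0.1372 = 0.6808
  Grid parity achieved (ratio <= 1)? yes

0.6808


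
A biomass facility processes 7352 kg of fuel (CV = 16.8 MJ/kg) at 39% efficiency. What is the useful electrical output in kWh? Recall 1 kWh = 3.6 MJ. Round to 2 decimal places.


Total energy = mass * CV = 7352 * 16.8 = 123513.6 MJ
Useful energy = total * eta = 123513.6 * 0.39 = 48170.3 MJ
Convert to kWh: 48170.3 / 3.6
Useful energy = 13380.64 kWh

13380.64


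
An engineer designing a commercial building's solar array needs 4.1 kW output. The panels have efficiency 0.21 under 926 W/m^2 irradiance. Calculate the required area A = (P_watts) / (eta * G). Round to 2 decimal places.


Convert target power to watts: P = 4.1 * 1000 = 4100.0 W
Compute denominator: eta * G = 0.21 * 926 = 194.46
Required area A = P / (eta * G) = 4100.0 / 194.46
A = 21.08 m^2

21.08


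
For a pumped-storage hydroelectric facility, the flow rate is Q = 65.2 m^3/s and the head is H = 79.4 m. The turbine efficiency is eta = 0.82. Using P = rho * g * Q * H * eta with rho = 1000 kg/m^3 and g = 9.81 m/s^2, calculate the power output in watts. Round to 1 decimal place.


Apply the hydropower formula P = rho * g * Q * H * eta
rho * g = 1000 * 9.81 = 9810.0
P = 9810.0 * 65.2 * 79.4 * 0.82
P = 41643858.1 W

41643858.1


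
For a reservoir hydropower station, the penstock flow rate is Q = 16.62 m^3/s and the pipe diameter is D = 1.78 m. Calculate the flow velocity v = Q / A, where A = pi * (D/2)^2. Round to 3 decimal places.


Compute pipe cross-sectional area:
  A = pi * (D/2)^2 = pi * (1.78/2)^2 = 2.4885 m^2
Calculate velocity:
  v = Q / A = 16.62 / 2.4885
  v = 6.679 m/s

6.679


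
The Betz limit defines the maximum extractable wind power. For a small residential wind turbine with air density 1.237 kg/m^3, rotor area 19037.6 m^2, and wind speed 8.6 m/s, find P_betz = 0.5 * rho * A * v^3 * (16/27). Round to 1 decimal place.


The Betz coefficient Cp_max = 16/27 = 0.5926
v^3 = 8.6^3 = 636.056
P_betz = 0.5 * rho * A * v^3 * Cp_max
P_betz = 0.5 * 1.237 * 19037.6 * 636.056 * 0.5926
P_betz = 4438165.3 W

4438165.3


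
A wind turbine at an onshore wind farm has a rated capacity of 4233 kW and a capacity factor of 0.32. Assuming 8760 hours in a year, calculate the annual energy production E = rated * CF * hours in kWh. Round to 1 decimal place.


Annual energy = rated_kW * capacity_factor * hours_per_year
Given: P_rated = 4233 kW, CF = 0.32, hours = 8760
E = 4233 * 0.32 * 8760
E = 11865945.6 kWh

11865945.6


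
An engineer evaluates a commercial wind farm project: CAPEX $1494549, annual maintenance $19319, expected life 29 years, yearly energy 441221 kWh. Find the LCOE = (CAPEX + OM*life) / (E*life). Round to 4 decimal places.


Total cost = CAPEX + OM * lifetime = 1494549 + 19319 * 29 = 1494549 + 560251 = 2054800
Total generation = annual * lifetime = 441221 * 29 = 12795409 kWh
LCOE = 2054800 / 12795409
LCOE = 0.1606 $/kWh

0.1606


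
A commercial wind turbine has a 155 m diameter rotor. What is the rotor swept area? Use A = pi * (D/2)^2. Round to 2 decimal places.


Compute the rotor radius:
  r = D / 2 = 155 / 2 = 77.5 m
Calculate swept area:
  A = pi * r^2 = pi * 77.5^2
  A = 18869.19 m^2

18869.19


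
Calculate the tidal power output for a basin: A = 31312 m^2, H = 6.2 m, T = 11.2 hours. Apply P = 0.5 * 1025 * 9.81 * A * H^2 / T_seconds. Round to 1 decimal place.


Convert period to seconds: T = 11.2 * 3600 = 40320.0 s
H^2 = 6.2^2 = 38.44
P = 0.5 * rho * g * A * H^2 / T
P = 0.5 * 1025 * 9.81 * 31312 * 38.44 / 40320.0
P = 150084.7 W

150084.7


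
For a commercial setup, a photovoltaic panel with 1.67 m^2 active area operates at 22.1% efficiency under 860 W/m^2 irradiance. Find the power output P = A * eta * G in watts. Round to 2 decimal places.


Use the solar power formula P = A * eta * G.
Given: A = 1.67 m^2, eta = 0.221, G = 860 W/m^2
P = 1.67 * 0.221 * 860
P = 317.40 W

317.40


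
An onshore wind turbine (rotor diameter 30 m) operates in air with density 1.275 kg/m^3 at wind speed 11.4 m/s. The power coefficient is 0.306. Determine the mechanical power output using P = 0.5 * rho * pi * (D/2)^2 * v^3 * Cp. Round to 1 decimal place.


Step 1 -- Compute swept area:
  A = pi * (D/2)^2 = pi * (30/2)^2 = 706.86 m^2
Step 2 -- Apply wind power equation:
  P = 0.5 * rho * A * v^3 * Cp
  v^3 = 11.4^3 = 1481.544
  P = 0.5 * 1.275 * 706.86 * 1481.544 * 0.306
  P = 204290.7 W

204290.7


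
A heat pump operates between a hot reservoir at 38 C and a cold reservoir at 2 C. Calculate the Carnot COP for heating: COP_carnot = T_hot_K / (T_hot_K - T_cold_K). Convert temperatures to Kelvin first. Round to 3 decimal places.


Convert to Kelvin:
  T_hot = 38 + 273.15 = 311.15 K
  T_cold = 2 + 273.15 = 275.15 K
Apply Carnot COP formula:
  COP = T_hot_K / (T_hot_K - T_cold_K) = 311.15 / 36.0
  COP = 8.643

8.643


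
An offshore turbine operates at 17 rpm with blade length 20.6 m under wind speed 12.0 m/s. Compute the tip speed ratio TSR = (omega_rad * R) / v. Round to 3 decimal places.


Convert rotational speed to rad/s:
  omega = 17 * 2 * pi / 60 = 1.7802 rad/s
Compute tip speed:
  v_tip = omega * R = 1.7802 * 20.6 = 36.673 m/s
Tip speed ratio:
  TSR = v_tip / v_wind = 36.673 / 12.0 = 3.056

3.056


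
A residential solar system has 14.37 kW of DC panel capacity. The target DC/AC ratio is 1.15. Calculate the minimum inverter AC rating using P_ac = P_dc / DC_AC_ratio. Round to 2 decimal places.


The inverter AC capacity is determined by the DC/AC ratio.
Given: P_dc = 14.37 kW, DC/AC ratio = 1.15
P_ac = P_dc / ratio = 14.37 / 1.15
P_ac = 12.50 kW

12.50


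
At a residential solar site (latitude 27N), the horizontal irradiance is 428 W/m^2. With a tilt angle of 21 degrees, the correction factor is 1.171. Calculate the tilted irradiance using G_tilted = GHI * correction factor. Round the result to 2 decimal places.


Identify the given values:
  GHI = 428 W/m^2, tilt correction factor = 1.171
Apply the formula G_tilted = GHI * factor:
  G_tilted = 428 * 1.171
  G_tilted = 501.19 W/m^2

501.19


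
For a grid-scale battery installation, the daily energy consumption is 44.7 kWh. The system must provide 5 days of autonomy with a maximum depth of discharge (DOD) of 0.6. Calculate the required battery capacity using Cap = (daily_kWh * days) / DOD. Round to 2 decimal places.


Total energy needed = daily * days = 44.7 * 5 = 223.5 kWh
Account for depth of discharge:
  Cap = total_energy / DOD = 223.5 / 0.6
  Cap = 372.50 kWh

372.50


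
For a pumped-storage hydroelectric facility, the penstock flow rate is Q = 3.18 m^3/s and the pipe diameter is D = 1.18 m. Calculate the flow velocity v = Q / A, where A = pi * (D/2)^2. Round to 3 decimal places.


Compute pipe cross-sectional area:
  A = pi * (D/2)^2 = pi * (1.18/2)^2 = 1.0936 m^2
Calculate velocity:
  v = Q / A = 3.18 / 1.0936
  v = 2.908 m/s

2.908


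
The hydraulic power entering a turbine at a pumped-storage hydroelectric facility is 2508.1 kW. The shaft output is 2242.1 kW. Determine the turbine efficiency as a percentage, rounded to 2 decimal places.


Turbine efficiency = (output power / input power) * 100
eta = (2242.1 / 2508.1) * 100
eta = 89.39%

89.39


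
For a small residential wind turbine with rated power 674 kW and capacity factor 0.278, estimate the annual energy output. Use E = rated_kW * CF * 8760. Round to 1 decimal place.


Annual energy = rated_kW * capacity_factor * hours_per_year
Given: P_rated = 674 kW, CF = 0.278, hours = 8760
E = 674 * 0.278 * 8760
E = 1641378.7 kWh

1641378.7


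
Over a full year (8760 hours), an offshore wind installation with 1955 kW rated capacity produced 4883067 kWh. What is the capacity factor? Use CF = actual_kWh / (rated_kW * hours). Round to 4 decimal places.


Capacity factor = actual output / maximum possible output
Maximum possible = rated * hours = 1955 * 8760 = 17125800 kWh
CF = 4883067 / 17125800
CF = 0.2851

0.2851


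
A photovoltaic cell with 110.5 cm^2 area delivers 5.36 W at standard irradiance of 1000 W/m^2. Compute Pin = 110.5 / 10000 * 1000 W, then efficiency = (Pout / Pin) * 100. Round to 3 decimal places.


First compute the input power:
  Pin = area_cm2 / 10000 * G = 110.5 / 10000 * 1000 = 11.05 W
Then compute efficiency:
  Efficiency = (Pout / Pin) * 100 = (5.36 / 11.05) * 100
  Efficiency = 48.507%

48.507


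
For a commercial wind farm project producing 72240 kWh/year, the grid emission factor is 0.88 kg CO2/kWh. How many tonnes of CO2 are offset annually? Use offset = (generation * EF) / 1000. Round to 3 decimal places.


CO2 offset in kg = generation * emission_factor
CO2 offset = 72240 * 0.88 = 63571.2 kg
Convert to tonnes:
  CO2 offset = 63571.2 / 1000 = 63.571 tonnes

63.571


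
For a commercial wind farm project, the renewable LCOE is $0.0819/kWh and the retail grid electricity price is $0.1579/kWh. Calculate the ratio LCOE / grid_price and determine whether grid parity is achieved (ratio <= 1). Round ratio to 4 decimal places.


Compare LCOE to grid price:
  LCOE = $0.0819/kWh, Grid price = $0.1579/kWh
  Ratio = LCOE / grid_price = 0.0819 / 0.1579 = 0.5187
  Grid parity achieved (ratio <= 1)? yes

0.5187


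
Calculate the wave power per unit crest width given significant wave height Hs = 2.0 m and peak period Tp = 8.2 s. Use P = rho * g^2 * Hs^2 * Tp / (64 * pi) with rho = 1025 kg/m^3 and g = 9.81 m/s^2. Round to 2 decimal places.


Apply wave power formula:
  g^2 = 9.81^2 = 96.2361
  Hs^2 = 2.0^2 = 4.0
  Numerator = rho * g^2 * Hs^2 * Tp = 1025 * 96.2361 * 4.0 * 8.2 = 3235457.68
  Denominator = 64 * pi = 201.0619
  P = 3235457.68 / 201.0619 = 16091.85 W/m

16091.85


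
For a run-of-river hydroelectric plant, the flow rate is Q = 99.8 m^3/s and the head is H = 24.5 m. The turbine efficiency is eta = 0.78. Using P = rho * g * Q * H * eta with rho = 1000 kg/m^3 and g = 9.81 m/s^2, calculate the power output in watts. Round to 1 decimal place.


Apply the hydropower formula P = rho * g * Q * H * eta
rho * g = 1000 * 9.81 = 9810.0
P = 9810.0 * 99.8 * 24.5 * 0.78
P = 18709416.2 W

18709416.2


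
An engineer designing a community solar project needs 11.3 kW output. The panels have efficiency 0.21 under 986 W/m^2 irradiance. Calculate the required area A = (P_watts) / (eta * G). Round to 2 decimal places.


Convert target power to watts: P = 11.3 * 1000 = 11300.0 W
Compute denominator: eta * G = 0.21 * 986 = 207.06
Required area A = P / (eta * G) = 11300.0 / 207.06
A = 54.57 m^2

54.57


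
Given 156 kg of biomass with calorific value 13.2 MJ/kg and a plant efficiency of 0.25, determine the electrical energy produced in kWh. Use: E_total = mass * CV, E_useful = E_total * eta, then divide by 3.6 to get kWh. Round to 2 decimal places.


Total energy = mass * CV = 156 * 13.2 = 2059.2 MJ
Useful energy = total * eta = 2059.2 * 0.25 = 514.8 MJ
Convert to kWh: 514.8 / 3.6
Useful energy = 143.00 kWh

143.00


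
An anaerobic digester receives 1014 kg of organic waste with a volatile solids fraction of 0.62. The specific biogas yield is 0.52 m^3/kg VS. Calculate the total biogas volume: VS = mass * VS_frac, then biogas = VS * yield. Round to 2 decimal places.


Compute volatile solids:
  VS = mass * VS_fraction = 1014 * 0.62 = 628.68 kg
Calculate biogas volume:
  Biogas = VS * specific_yield = 628.68 * 0.52
  Biogas = 326.91 m^3

326.91


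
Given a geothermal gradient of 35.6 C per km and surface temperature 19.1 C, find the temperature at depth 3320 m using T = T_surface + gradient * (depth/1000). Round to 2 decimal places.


Convert depth to km: 3320 / 1000 = 3.32 km
Temperature increase = gradient * depth_km = 35.6 * 3.32 = 118.19 C
Temperature at depth = T_surface + delta_T = 19.1 + 118.19
T = 137.29 C

137.29


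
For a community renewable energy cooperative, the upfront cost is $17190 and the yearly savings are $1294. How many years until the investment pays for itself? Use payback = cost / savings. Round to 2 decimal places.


Simple payback period = initial cost / annual savings
Payback = 17190 / 1294
Payback = 13.28 years

13.28


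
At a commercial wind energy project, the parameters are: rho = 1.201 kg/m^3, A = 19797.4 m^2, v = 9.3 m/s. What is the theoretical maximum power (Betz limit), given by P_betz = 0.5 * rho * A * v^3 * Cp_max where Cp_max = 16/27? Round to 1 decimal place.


The Betz coefficient Cp_max = 16/27 = 0.5926
v^3 = 9.3^3 = 804.357
P_betz = 0.5 * rho * A * v^3 * Cp_max
P_betz = 0.5 * 1.201 * 19797.4 * 804.357 * 0.5926
P_betz = 5666648.0 W

5666648.0


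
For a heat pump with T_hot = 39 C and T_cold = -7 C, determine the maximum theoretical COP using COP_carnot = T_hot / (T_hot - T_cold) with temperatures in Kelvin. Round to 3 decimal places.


Convert to Kelvin:
  T_hot = 39 + 273.15 = 312.15 K
  T_cold = -7 + 273.15 = 266.15 K
Apply Carnot COP formula:
  COP = T_hot_K / (T_hot_K - T_cold_K) = 312.15 / 46.0
  COP = 6.786

6.786


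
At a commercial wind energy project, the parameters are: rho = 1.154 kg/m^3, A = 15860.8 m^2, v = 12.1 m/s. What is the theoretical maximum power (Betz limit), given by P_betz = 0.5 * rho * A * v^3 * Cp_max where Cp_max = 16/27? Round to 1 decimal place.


The Betz coefficient Cp_max = 16/27 = 0.5926
v^3 = 12.1^3 = 1771.561
P_betz = 0.5 * rho * A * v^3 * Cp_max
P_betz = 0.5 * 1.154 * 15860.8 * 1771.561 * 0.5926
P_betz = 9607562.8 W

9607562.8


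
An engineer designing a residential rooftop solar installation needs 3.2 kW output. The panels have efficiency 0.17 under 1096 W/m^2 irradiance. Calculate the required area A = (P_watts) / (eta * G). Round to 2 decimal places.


Convert target power to watts: P = 3.2 * 1000 = 3200.0 W
Compute denominator: eta * G = 0.17 * 1096 = 186.32
Required area A = P / (eta * G) = 3200.0 / 186.32
A = 17.17 m^2

17.17


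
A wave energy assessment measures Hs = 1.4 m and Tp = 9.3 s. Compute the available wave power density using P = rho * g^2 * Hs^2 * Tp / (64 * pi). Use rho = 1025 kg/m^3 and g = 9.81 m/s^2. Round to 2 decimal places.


Apply wave power formula:
  g^2 = 9.81^2 = 96.2361
  Hs^2 = 1.4^2 = 1.96
  Numerator = rho * g^2 * Hs^2 * Tp = 1025 * 96.2361 * 1.96 * 9.3 = 1798046.42
  Denominator = 64 * pi = 201.0619
  P = 1798046.42 / 201.0619 = 8942.75 W/m

8942.75


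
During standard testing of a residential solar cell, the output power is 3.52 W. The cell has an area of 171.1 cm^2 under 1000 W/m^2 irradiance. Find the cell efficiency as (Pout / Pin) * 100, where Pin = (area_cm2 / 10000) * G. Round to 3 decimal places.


First compute the input power:
  Pin = area_cm2 / 10000 * G = 171.1 / 10000 * 1000 = 17.11 W
Then compute efficiency:
  Efficiency = (Pout / Pin) * 100 = (3.52 / 17.11) * 100
  Efficiency = 20.573%

20.573


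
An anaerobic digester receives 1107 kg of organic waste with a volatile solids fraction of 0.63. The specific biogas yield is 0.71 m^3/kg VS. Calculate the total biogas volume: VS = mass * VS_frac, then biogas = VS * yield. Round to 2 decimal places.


Compute volatile solids:
  VS = mass * VS_fraction = 1107 * 0.63 = 697.41 kg
Calculate biogas volume:
  Biogas = VS * specific_yield = 697.41 * 0.71
  Biogas = 495.16 m^3

495.16


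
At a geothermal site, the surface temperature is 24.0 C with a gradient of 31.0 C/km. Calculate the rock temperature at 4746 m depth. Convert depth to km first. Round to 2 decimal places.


Convert depth to km: 4746 / 1000 = 4.746 km
Temperature increase = gradient * depth_km = 31.0 * 4.746 = 147.13 C
Temperature at depth = T_surface + delta_T = 24.0 + 147.13
T = 171.13 C

171.13


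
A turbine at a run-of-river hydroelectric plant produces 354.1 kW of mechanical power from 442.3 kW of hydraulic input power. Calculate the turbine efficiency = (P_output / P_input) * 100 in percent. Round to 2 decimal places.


Turbine efficiency = (output power / input power) * 100
eta = (354.1 / 442.3) * 100
eta = 80.06%

80.06


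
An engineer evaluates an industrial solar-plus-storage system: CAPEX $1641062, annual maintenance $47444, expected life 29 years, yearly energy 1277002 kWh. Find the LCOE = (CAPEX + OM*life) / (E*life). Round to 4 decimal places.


Total cost = CAPEX + OM * lifetime = 1641062 + 47444 * 29 = 1641062 + 1375876 = 3016938
Total generation = annual * lifetime = 1277002 * 29 = 37033058 kWh
LCOE = 3016938 / 37033058
LCOE = 0.0815 $/kWh

0.0815


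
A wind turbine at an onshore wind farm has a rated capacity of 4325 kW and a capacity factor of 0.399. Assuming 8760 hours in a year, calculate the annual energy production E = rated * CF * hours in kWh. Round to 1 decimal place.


Annual energy = rated_kW * capacity_factor * hours_per_year
Given: P_rated = 4325 kW, CF = 0.399, hours = 8760
E = 4325 * 0.399 * 8760
E = 15116913.0 kWh

15116913.0


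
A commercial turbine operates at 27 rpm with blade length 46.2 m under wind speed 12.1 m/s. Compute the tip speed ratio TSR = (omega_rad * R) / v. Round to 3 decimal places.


Convert rotational speed to rad/s:
  omega = 27 * 2 * pi / 60 = 2.8274 rad/s
Compute tip speed:
  v_tip = omega * R = 2.8274 * 46.2 = 130.627 m/s
Tip speed ratio:
  TSR = v_tip / v_wind = 130.627 / 12.1 = 10.796

10.796


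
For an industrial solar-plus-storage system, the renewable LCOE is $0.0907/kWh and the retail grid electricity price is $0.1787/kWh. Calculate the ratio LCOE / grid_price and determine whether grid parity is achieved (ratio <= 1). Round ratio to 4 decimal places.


Compare LCOE to grid price:
  LCOE = $0.0907/kWh, Grid price = $0.1787/kWh
  Ratio = LCOE / grid_price = 0.0907 / 0.1787 = 0.5076
  Grid parity achieved (ratio <= 1)? yes

0.5076


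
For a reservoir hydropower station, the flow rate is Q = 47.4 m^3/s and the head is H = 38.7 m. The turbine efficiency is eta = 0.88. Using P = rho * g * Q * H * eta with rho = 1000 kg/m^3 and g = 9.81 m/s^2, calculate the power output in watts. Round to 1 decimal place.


Apply the hydropower formula P = rho * g * Q * H * eta
rho * g = 1000 * 9.81 = 9810.0
P = 9810.0 * 47.4 * 38.7 * 0.88
P = 15835835.7 W

15835835.7


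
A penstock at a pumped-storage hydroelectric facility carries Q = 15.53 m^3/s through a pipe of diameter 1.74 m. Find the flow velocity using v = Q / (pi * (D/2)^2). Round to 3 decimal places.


Compute pipe cross-sectional area:
  A = pi * (D/2)^2 = pi * (1.74/2)^2 = 2.3779 m^2
Calculate velocity:
  v = Q / A = 15.53 / 2.3779
  v = 6.531 m/s

6.531


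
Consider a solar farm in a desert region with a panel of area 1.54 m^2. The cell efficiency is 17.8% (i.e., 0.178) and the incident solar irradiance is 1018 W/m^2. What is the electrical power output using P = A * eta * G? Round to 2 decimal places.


Use the solar power formula P = A * eta * G.
Given: A = 1.54 m^2, eta = 0.178, G = 1018 W/m^2
P = 1.54 * 0.178 * 1018
P = 279.05 W

279.05


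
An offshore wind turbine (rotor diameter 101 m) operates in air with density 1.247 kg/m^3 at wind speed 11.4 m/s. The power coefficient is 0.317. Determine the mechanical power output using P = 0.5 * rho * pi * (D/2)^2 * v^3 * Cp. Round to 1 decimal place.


Step 1 -- Compute swept area:
  A = pi * (D/2)^2 = pi * (101/2)^2 = 8011.85 m^2
Step 2 -- Apply wind power equation:
  P = 0.5 * rho * A * v^3 * Cp
  v^3 = 11.4^3 = 1481.544
  P = 0.5 * 1.247 * 8011.85 * 1481.544 * 0.317
  P = 2346080.5 W

2346080.5


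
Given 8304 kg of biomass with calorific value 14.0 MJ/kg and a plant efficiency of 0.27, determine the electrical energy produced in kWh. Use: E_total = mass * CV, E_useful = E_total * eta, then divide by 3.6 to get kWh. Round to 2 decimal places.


Total energy = mass * CV = 8304 * 14.0 = 116256.0 MJ
Useful energy = total * eta = 116256.0 * 0.27 = 31389.12 MJ
Convert to kWh: 31389.12 / 3.6
Useful energy = 8719.20 kWh

8719.20


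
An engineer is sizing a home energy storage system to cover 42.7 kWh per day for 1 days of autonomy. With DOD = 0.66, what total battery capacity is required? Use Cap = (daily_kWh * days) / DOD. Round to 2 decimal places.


Total energy needed = daily * days = 42.7 * 1 = 42.7 kWh
Account for depth of discharge:
  Cap = total_energy / DOD = 42.7 / 0.66
  Cap = 64.70 kWh

64.70


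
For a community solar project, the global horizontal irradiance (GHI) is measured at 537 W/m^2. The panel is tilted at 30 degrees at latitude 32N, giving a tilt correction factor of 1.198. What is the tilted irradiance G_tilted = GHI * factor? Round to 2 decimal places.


Identify the given values:
  GHI = 537 W/m^2, tilt correction factor = 1.198
Apply the formula G_tilted = GHI * factor:
  G_tilted = 537 * 1.198
  G_tilted = 643.33 W/m^2

643.33


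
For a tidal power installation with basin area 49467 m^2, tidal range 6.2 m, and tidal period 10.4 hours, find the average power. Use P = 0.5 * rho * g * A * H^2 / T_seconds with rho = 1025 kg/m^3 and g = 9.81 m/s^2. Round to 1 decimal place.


Convert period to seconds: T = 10.4 * 3600 = 37440.0 s
H^2 = 6.2^2 = 38.44
P = 0.5 * rho * g * A * H^2 / T
P = 0.5 * 1025 * 9.81 * 49467 * 38.44 / 37440.0
P = 255344.2 W

255344.2


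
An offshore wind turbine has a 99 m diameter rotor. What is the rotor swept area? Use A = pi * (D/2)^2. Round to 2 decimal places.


Compute the rotor radius:
  r = D / 2 = 99 / 2 = 49.5 m
Calculate swept area:
  A = pi * r^2 = pi * 49.5^2
  A = 7697.69 m^2

7697.69


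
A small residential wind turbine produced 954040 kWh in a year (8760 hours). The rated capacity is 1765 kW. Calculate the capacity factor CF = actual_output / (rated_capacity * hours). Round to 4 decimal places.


Capacity factor = actual output / maximum possible output
Maximum possible = rated * hours = 1765 * 8760 = 15461400 kWh
CF = 954040 / 15461400
CF = 0.0617

0.0617


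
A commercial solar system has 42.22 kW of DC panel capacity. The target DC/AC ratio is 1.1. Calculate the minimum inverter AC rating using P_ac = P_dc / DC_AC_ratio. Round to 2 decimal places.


The inverter AC capacity is determined by the DC/AC ratio.
Given: P_dc = 42.22 kW, DC/AC ratio = 1.1
P_ac = P_dc / ratio = 42.22 / 1.1
P_ac = 38.38 kW

38.38


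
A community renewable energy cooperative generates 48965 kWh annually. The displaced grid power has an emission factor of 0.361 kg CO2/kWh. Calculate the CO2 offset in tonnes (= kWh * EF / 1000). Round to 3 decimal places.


CO2 offset in kg = generation * emission_factor
CO2 offset = 48965 * 0.361 = 17676.37 kg
Convert to tonnes:
  CO2 offset = 17676.37 / 1000 = 17.676 tonnes

17.676


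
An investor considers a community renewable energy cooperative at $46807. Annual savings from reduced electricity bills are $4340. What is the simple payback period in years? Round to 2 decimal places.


Simple payback period = initial cost / annual savings
Payback = 46807 / 4340
Payback = 10.79 years

10.79


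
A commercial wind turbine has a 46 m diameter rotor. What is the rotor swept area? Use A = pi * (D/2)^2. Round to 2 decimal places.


Compute the rotor radius:
  r = D / 2 = 46 / 2 = 23.0 m
Calculate swept area:
  A = pi * r^2 = pi * 23.0^2
  A = 1661.90 m^2

1661.90


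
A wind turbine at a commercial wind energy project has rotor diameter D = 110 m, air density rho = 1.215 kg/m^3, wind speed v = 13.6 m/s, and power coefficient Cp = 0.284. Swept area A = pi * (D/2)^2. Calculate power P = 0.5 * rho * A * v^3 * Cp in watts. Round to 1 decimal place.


Step 1 -- Compute swept area:
  A = pi * (D/2)^2 = pi * (110/2)^2 = 9503.32 m^2
Step 2 -- Apply wind power equation:
  P = 0.5 * rho * A * v^3 * Cp
  v^3 = 13.6^3 = 2515.456
  P = 0.5 * 1.215 * 9503.32 * 2515.456 * 0.284
  P = 4124360.3 W

4124360.3


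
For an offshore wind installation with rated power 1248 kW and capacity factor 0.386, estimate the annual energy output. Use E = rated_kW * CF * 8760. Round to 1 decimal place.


Annual energy = rated_kW * capacity_factor * hours_per_year
Given: P_rated = 1248 kW, CF = 0.386, hours = 8760
E = 1248 * 0.386 * 8760
E = 4219937.3 kWh

4219937.3


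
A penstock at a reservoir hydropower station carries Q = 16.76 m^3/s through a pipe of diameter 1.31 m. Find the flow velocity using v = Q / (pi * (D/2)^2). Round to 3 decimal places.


Compute pipe cross-sectional area:
  A = pi * (D/2)^2 = pi * (1.31/2)^2 = 1.3478 m^2
Calculate velocity:
  v = Q / A = 16.76 / 1.3478
  v = 12.435 m/s

12.435


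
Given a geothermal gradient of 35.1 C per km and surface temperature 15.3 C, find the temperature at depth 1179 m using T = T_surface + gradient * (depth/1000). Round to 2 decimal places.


Convert depth to km: 1179 / 1000 = 1.179 km
Temperature increase = gradient * depth_km = 35.1 * 1.179 = 41.38 C
Temperature at depth = T_surface + delta_T = 15.3 + 41.38
T = 56.68 C

56.68


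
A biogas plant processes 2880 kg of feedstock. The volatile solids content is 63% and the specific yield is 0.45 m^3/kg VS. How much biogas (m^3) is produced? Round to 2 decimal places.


Compute volatile solids:
  VS = mass * VS_fraction = 2880 * 0.63 = 1814.4 kg
Calculate biogas volume:
  Biogas = VS * specific_yield = 1814.4 * 0.45
  Biogas = 816.48 m^3

816.48


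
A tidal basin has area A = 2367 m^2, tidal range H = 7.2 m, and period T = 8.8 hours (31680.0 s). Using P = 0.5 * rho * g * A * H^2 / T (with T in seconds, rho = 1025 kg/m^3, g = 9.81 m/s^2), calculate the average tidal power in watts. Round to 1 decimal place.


Convert period to seconds: T = 8.8 * 3600 = 31680.0 s
H^2 = 7.2^2 = 51.84
P = 0.5 * rho * g * A * H^2 / T
P = 0.5 * 1025 * 9.81 * 2367 * 51.84 / 31680.0
P = 19473.4 W

19473.4


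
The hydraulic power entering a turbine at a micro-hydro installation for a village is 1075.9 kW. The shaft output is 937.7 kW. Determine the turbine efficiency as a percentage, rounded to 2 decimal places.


Turbine efficiency = (output power / input power) * 100
eta = (937.7 / 1075.9) * 100
eta = 87.15%

87.15


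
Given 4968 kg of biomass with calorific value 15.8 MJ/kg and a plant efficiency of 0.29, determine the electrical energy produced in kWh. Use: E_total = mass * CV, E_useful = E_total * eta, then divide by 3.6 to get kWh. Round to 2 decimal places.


Total energy = mass * CV = 4968 * 15.8 = 78494.4 MJ
Useful energy = total * eta = 78494.4 * 0.29 = 22763.38 MJ
Convert to kWh: 22763.38 / 3.6
Useful energy = 6323.16 kWh

6323.16


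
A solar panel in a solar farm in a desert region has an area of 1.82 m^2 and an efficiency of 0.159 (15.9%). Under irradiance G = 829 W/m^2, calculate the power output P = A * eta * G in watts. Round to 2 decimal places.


Use the solar power formula P = A * eta * G.
Given: A = 1.82 m^2, eta = 0.159, G = 829 W/m^2
P = 1.82 * 0.159 * 829
P = 239.90 W

239.90


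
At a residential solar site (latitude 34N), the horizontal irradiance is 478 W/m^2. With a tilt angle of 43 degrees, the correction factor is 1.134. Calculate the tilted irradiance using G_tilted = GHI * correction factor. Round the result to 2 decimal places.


Identify the given values:
  GHI = 478 W/m^2, tilt correction factor = 1.134
Apply the formula G_tilted = GHI * factor:
  G_tilted = 478 * 1.134
  G_tilted = 542.05 W/m^2

542.05


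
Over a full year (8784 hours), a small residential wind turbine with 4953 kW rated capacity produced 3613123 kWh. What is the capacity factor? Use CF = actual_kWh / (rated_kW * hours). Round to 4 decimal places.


Capacity factor = actual output / maximum possible output
Maximum possible = rated * hours = 4953 * 8784 = 43507152 kWh
CF = 3613123 / 43507152
CF = 0.0830

0.0830


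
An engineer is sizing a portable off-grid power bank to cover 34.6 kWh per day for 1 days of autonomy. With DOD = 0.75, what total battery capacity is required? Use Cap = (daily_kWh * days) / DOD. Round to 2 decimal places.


Total energy needed = daily * days = 34.6 * 1 = 34.6 kWh
Account for depth of discharge:
  Cap = total_energy / DOD = 34.6 / 0.75
  Cap = 46.13 kWh

46.13


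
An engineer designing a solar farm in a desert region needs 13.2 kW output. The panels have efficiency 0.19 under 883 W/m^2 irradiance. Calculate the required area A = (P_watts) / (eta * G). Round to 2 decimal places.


Convert target power to watts: P = 13.2 * 1000 = 13200.0 W
Compute denominator: eta * G = 0.19 * 883 = 167.77
Required area A = P / (eta * G) = 13200.0 / 167.77
A = 78.68 m^2

78.68


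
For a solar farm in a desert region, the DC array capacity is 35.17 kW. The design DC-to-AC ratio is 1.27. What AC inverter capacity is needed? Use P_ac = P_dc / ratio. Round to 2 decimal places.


The inverter AC capacity is determined by the DC/AC ratio.
Given: P_dc = 35.17 kW, DC/AC ratio = 1.27
P_ac = P_dc / ratio = 35.17 / 1.27
P_ac = 27.69 kW

27.69


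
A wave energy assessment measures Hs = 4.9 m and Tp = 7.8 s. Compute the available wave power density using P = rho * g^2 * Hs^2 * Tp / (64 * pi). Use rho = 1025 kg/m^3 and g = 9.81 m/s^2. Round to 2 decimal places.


Apply wave power formula:
  g^2 = 9.81^2 = 96.2361
  Hs^2 = 4.9^2 = 24.01
  Numerator = rho * g^2 * Hs^2 * Tp = 1025 * 96.2361 * 24.01 * 7.8 = 18473476.94
  Denominator = 64 * pi = 201.0619
  P = 18473476.94 / 201.0619 = 91879.54 W/m

91879.54


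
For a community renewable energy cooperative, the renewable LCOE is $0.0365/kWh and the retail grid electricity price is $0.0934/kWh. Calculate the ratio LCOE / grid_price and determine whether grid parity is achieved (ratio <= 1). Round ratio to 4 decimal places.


Compare LCOE to grid price:
  LCOE = $0.0365/kWh, Grid price = $0.0934/kWh
  Ratio = LCOE / grid_price = 0.0365 / 0.0934 = 0.3908
  Grid parity achieved (ratio <= 1)? yes

0.3908
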